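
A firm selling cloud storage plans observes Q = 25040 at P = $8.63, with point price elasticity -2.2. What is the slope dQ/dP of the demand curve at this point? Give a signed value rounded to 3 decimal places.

-6383.314

Ed = (dQ/dP)·(P/Q) ⇒ dQ/dP = Ed·Q/P = (-2.2)·25040/8.63 = -6383.31402…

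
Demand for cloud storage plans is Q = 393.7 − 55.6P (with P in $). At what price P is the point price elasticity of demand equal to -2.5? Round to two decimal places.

5.06

Ed = −55.6P/(393.7 − 55.6P). Set this equal to -2.5:
55.6P = 2.5·(393.7 − 55.6P) ⇒ 55.6P(1 + 2.5) = 2.5·393.7
P = 2.5·393.7 / (55.6·3.5) = 5.0578…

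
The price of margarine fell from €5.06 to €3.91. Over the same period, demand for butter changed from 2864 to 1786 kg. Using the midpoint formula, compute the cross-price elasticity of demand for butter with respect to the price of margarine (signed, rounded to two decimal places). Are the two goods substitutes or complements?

1.81; substitutes

%ΔQ_{butter} = (1786 − 2864)/avg = -1078/2325 = -0.463655…
%ΔP_{margarine} = (3.91 − 5.06)/avg = -1.15/4.485 = -0.256410…
E_cross = (-1078/2325) / (-1.15/4.485) = 1.8082…
E_cross > 0 ⇒ the goods are substitutes.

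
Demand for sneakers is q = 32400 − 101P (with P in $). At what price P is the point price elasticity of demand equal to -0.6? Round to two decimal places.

Ed = −101P/(32400 − 101P). Set this equal to -0.6:
101P = 0.6·(32400 − 101P) ⇒ 101P(1 + 0.6) = 0.6·32400
P = 0.6·32400 / (101·1.6) = 120.2970…

120.30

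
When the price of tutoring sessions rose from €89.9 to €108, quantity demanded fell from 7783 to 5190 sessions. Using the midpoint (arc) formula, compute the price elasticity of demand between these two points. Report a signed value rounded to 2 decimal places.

-2.19

%ΔQ = (5190 − 7783) / [(7783 + 5190)/2] = -2593/6486.5 = -0.399753…
%ΔP = (108 − 89.9) / [(89.9 + 108)/2] = 18.1/98.95 = 0.182920…
Arc Ed = %ΔQ / %ΔP = (-2593/6486.5) / (18.1/98.95) = -2.1853…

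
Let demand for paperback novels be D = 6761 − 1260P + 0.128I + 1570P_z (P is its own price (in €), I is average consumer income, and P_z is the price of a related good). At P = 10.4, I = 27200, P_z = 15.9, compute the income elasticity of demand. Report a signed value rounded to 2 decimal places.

0.16

At the given values, D = 6761 − 1260(10.4) + 0.128(27200) + 1570(15.9) = 22101.6.
∂D/∂I = 0.128.
E = (0.128) × (27200/22101.6) = 0.1575…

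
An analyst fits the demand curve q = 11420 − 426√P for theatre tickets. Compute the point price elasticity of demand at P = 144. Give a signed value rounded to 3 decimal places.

-0.405

dq/dP = −426/(2√P) = -17.75. At P = 144, q = 6308.
Ed = (dq/dP)·(P/q) = (-17.75) × (144/6308) = -0.40519…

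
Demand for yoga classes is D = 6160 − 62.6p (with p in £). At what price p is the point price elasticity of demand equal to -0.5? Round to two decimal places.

32.80

Ed = −62.6p/(6160 − 62.6p). Set this equal to -0.5:
62.6p = 0.5·(6160 − 62.6p) ⇒ 62.6p(1 + 0.5) = 0.5·6160
p = 0.5·6160 / (62.6·1.5) = 32.8008…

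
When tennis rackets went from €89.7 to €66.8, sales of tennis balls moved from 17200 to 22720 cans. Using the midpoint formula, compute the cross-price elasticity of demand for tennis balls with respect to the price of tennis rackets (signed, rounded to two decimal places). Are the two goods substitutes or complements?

-0.94; complements

%ΔQ_{tennis balls} = (22720 − 17200)/avg = 5520/19960 = 0.276553…
%ΔP_{tennis rackets} = (66.8 − 89.7)/avg = -22.9/78.25 = -0.292651…
E_cross = (5520/19960) / (-22.9/78.25) = -0.9449…
E_cross < 0 ⇒ the goods are complements.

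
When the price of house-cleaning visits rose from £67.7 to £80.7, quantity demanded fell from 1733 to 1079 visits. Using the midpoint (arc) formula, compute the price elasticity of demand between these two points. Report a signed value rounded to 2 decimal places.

%ΔQ = (1079 − 1733) / [(1733 + 1079)/2] = -654/1406 = -0.465149…
%ΔP = (80.7 − 67.7) / [(67.7 + 80.7)/2] = 13/74.2 = 0.175202…
Arc Ed = %ΔQ / %ΔP = (-654/1406) / (13/74.2) = -2.6549…

-2.65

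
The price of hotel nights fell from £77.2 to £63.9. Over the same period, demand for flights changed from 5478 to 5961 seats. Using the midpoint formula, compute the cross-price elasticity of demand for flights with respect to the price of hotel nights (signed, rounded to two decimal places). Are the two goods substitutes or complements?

-0.45; complements

%ΔQ_{flights} = (5961 − 5478)/avg = 483/5719.5 = 0.084447…
%ΔP_{hotel nights} = (63.9 − 77.2)/avg = -13.3/70.55 = -0.188518…
E_cross = (483/5719.5) / (-13.3/70.55) = -0.4479…
E_cross < 0 ⇒ the goods are complements.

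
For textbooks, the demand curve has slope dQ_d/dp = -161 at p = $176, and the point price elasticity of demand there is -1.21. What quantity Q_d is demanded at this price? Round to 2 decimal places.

Ed = (dQ_d/dp)·(p/Q_d) ⇒ Q_d = (dQ_d/dp)·p/Ed = (-161)·176/(-1.21) = 23418.1818…

23418.18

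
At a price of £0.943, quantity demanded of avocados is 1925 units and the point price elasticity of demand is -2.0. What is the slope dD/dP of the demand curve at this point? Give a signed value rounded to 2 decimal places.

-4082.71

Ed = (dD/dP)·(P/D) ⇒ dD/dP = Ed·D/P = (-2.0)·1925/0.943 = -4082.7147…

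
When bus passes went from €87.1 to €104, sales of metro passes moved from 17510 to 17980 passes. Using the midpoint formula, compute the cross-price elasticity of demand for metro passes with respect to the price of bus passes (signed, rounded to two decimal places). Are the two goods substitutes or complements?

0.15; substitutes

%ΔQ_{metro passes} = (17980 − 17510)/avg = 470/17745 = 0.026486…
%ΔP_{bus passes} = (104 − 87.1)/avg = 16.9/95.55 = 0.176870…
E_cross = (470/17745) / (16.9/95.55) = 0.1497…
E_cross > 0 ⇒ the goods are substitutes.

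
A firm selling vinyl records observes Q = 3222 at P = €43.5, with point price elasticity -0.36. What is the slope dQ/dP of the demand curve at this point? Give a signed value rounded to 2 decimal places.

-26.66

Ed = (dQ/dP)·(P/Q) ⇒ dQ/dP = Ed·Q/P = (-0.36)·3222/43.5 = -26.6648…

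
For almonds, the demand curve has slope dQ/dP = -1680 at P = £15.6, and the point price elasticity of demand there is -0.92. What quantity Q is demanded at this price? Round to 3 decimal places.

Ed = (dQ/dP)·(P/Q) ⇒ Q = (dQ/dP)·P/Ed = (-1680)·15.6/(-0.92) = 28486.95652…

28486.957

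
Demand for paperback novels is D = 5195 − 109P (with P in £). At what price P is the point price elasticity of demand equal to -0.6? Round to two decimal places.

17.87

Ed = −109P/(5195 − 109P). Set this equal to -0.6:
109P = 0.6·(5195 − 109P) ⇒ 109P(1 + 0.6) = 0.6·5195
P = 0.6·5195 / (109·1.6) = 17.8727…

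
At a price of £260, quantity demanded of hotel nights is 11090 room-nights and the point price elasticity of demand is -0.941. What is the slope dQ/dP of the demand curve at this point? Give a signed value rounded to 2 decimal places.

-40.14

Ed = (dQ/dP)·(P/Q) ⇒ dQ/dP = Ed·Q/P = (-0.941)·11090/260 = -40.1372…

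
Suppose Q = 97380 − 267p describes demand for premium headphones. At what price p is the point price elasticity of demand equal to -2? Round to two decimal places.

Ed = −267p/(97380 − 267p). Set this equal to -2:
267p = 2·(97380 − 267p) ⇒ 267p(1 + 2) = 2·97380
p = 2·97380 / (267·3) = 243.1460…

243.15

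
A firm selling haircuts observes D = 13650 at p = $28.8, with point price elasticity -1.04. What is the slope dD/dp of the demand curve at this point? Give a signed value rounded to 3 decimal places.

Ed = (dD/dp)·(p/D) ⇒ dD/dp = Ed·D/p = (-1.04)·13650/28.8 = -492.91666…

-492.917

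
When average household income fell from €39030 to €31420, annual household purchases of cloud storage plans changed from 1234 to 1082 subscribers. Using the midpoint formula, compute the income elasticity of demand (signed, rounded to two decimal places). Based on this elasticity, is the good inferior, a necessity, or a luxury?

0.61; necessity

%ΔQ = (1082 − 1234)/[( 1234 + 1082)/2] = -152/1158 = -0.131260…
%ΔIncome = (31420 − 39030)/[( 39030 + 31420)/2] = -7610/35225 = -0.216039…
E_income = (-152/1158) / (-7610/35225) = 0.6075…
0 < E_income < 1 ⇒ normal good, necessity.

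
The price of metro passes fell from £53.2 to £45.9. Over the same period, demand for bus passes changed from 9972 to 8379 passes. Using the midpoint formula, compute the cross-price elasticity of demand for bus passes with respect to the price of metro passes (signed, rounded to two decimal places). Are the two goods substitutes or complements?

%ΔQ_{bus passes} = (8379 − 9972)/avg = -1593/9175.5 = -0.173614…
%ΔP_{metro passes} = (45.9 − 53.2)/avg = -7.3/49.55 = -0.147325…
E_cross = (-1593/9175.5) / (-7.3/49.55) = 1.1784…
E_cross > 0 ⇒ the goods are substitutes.

1.18; substitutes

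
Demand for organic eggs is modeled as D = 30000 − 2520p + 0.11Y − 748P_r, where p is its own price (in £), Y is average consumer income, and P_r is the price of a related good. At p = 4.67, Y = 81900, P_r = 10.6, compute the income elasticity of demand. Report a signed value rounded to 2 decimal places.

0.47

At the given values, D = 30000 − 2520(4.67) + 0.11(81900) − 748(10.6) = 19311.8.
∂D/∂Y = 0.11.
E = (0.11) × (81900/19311.8) = 0.4665…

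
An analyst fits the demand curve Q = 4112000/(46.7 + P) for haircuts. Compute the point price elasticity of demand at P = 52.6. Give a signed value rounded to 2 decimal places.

dQ/dP = −4112000/(46.7 + P)² = -417.018. At P = 52.6, Q = 41409.9.
Ed = (dQ/dP)·(P/Q) = (-417.018) × (52.6/41409.9) = -0.5297…

-0.53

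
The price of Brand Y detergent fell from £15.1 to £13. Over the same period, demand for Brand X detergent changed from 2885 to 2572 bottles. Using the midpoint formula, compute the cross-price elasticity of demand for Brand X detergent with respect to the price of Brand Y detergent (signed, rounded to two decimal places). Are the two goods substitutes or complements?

%ΔQ_{Brand X detergent} = (2572 − 2885)/avg = -313/2728.5 = -0.114715…
%ΔP_{Brand Y detergent} = (13 − 15.1)/avg = -2.1/14.05 = -0.149466…
E_cross = (-313/2728.5) / (-2.1/14.05) = 0.7674…
E_cross > 0 ⇒ the goods are substitutes.

0.77; substitutes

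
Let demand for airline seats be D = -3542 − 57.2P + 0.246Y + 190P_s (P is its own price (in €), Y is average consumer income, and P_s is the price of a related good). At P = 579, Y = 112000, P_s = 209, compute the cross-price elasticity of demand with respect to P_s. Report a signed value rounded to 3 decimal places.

At the given values, D = -3542 − 57.2(579) + 0.246(112000) + 190(209) = 30601.2.
∂D/∂P_s = 190.
E = (190) × (209/30601.2) = 1.29766…

1.298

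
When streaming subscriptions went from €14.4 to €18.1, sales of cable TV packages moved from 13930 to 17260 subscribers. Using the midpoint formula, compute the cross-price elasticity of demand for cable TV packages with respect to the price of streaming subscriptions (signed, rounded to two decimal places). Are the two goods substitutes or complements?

%ΔQ_{cable TV packages} = (17260 − 13930)/avg = 3330/15595 = 0.213529…
%ΔP_{streaming subscriptions} = (18.1 − 14.4)/avg = 3.7/16.25 = 0.227692…
E_cross = (3330/15595) / (3.7/16.25) = 0.9378…
E_cross > 0 ⇒ the goods are substitutes.

0.94; substitutes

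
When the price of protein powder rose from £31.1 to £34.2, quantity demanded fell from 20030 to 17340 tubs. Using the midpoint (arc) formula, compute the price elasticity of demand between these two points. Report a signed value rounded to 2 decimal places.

%ΔQ = (17340 − 20030) / [(20030 + 17340)/2] = -2690/18685 = -0.143965…
%ΔP = (34.2 − 31.1) / [(31.1 + 34.2)/2] = 3.1/32.65 = 0.094946…
Arc Ed = %ΔQ / %ΔP = (-2690/18685) / (3.1/32.65) = -1.5162…

-1.52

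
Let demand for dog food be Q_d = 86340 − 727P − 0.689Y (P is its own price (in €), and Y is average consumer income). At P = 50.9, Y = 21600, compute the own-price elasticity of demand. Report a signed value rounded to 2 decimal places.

-1.07

At the given values, Q_d = 86340 − 727(50.9) − 0.689(21600) = 34453.3.
∂Q_d/∂P = −727.
E = (-727) × (50.9/34453.3) = -1.0740…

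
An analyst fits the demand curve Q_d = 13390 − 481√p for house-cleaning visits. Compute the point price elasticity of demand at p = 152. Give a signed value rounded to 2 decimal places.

-0.40

dQ_d/dp = −481/(2√p) = -19.5071. At p = 152, Q_d = 7459.83.
Ed = (dQ_d/dp)·(p/Q_d) = (-19.5071) × (152/7459.83) = -0.3974…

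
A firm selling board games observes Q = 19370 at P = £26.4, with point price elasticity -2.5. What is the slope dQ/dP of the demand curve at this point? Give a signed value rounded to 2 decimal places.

Ed = (dQ/dP)·(P/Q) ⇒ dQ/dP = Ed·Q/P = (-2.5)·19370/26.4 = -1834.2803…

-1834.28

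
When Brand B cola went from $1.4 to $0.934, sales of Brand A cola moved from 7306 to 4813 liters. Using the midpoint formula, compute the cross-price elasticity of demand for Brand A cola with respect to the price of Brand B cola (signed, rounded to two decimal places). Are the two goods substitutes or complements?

%ΔQ_{Brand A cola} = (4813 − 7306)/avg = -2493/6059.5 = -0.411420…
%ΔP_{Brand B cola} = (0.934 − 1.4)/avg = -0.466/1.167 = -0.399314…
E_cross = (-2493/6059.5) / (-0.466/1.167) = 1.0303…
E_cross > 0 ⇒ the goods are substitutes.

1.03; substitutes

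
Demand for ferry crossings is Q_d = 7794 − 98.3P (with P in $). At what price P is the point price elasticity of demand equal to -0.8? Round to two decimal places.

35.24

Ed = −98.3P/(7794 − 98.3P). Set this equal to -0.8:
98.3P = 0.8·(7794 − 98.3P) ⇒ 98.3P(1 + 0.8) = 0.8·7794
P = 0.8·7794 / (98.3·1.8) = 35.2390…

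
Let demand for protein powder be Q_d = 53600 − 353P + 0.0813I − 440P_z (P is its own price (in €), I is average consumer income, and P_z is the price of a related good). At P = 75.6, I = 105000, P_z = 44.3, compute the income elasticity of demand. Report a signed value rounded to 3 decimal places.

0.535

At the given values, Q_d = 53600 − 353(75.6) + 0.0813(105000) − 440(44.3) = 15957.7.
∂Q_d/∂I = 0.0813.
E = (0.0813) × (105000/15957.7) = 0.53494…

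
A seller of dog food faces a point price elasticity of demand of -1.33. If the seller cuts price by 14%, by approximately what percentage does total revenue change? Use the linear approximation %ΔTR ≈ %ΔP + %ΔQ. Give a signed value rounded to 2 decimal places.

%ΔQ ≈ Ed × %ΔP = (-1.33) × (-14%) = +18.6200%
%ΔTR ≈ %ΔP + %ΔQ = (-14%) + (+18.6200%) = +4.6200%

+4.62%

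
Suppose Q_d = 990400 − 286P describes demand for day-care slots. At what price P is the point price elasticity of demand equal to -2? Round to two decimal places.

Ed = −286P/(990400 − 286P). Set this equal to -2:
286P = 2·(990400 − 286P) ⇒ 286P(1 + 2) = 2·990400
P = 2·990400 / (286·3) = 2308.6247…

2308.62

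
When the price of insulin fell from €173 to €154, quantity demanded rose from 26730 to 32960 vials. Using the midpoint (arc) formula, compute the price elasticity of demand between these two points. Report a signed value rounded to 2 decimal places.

%ΔQ = (32960 − 26730) / [(26730 + 32960)/2] = 6230/29845 = 0.208745…
%ΔP = (154 − 173) / [(173 + 154)/2] = -19/163.5 = -0.116207…
Arc Ed = %ΔQ / %ΔP = (6230/29845) / (-19/163.5) = -1.7963…

-1.80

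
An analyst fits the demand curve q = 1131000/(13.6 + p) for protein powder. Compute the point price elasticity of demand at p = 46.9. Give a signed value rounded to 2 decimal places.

-0.78

dq/dp = −1131000/(13.6 + p)² = -308.995. At p = 46.9, q = 18694.2.
Ed = (dq/dp)·(p/q) = (-308.995) × (46.9/18694.2) = -0.7752…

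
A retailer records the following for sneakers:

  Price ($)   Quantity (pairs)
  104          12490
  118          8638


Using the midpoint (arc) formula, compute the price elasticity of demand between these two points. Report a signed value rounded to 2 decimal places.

%ΔQ = (8638 − 12490) / [(12490 + 8638)/2] = -3852/10564 = -0.364634…
%ΔP = (118 − 104) / [(104 + 118)/2] = 14/111 = 0.126126…
Arc Ed = %ΔQ / %ΔP = (-3852/10564) / (14/111) = -2.8910…

-2.89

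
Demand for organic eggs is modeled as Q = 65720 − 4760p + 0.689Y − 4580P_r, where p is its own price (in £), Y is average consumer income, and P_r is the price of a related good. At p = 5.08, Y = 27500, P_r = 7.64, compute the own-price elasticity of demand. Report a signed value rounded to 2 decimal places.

-0.95

At the given values, Q = 65720 − 4760(5.08) + 0.689(27500) − 4580(7.64) = 25495.5.
∂Q/∂p = −4760.
E = (-4760) × (5.08/25495.5) = -0.9484…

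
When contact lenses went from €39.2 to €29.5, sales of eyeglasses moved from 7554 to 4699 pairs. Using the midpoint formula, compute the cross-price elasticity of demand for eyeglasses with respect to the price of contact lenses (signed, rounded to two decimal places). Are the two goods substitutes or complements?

%ΔQ_{eyeglasses} = (4699 − 7554)/avg = -2855/6126.5 = -0.466008…
%ΔP_{contact lenses} = (29.5 − 39.2)/avg = -9.7/34.35 = -0.282387…
E_cross = (-2855/6126.5) / (-9.7/34.35) = 1.6502…
E_cross > 0 ⇒ the goods are substitutes.

1.65; substitutes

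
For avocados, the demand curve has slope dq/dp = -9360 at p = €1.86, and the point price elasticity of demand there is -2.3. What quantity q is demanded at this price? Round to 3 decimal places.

7569.391

Ed = (dq/dp)·(p/q) ⇒ q = (dq/dp)·p/Ed = (-9360)·1.86/(-2.3) = 7569.39130…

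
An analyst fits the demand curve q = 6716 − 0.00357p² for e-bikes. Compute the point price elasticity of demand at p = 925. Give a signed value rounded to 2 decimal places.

dq/dp = −2·0.00357·p = -6.6045. At p = 925, q = 3661.41875.
Ed = (dq/dp)·(p/q) = (-6.6045) × (925/3661.41875) = -1.6685…

-1.67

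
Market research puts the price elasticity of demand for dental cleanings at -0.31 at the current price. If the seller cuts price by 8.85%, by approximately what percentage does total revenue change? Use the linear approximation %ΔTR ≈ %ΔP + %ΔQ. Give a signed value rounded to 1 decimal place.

-6.1%

%ΔQ ≈ Ed × %ΔP = (-0.31) × (-8.85%) = +2.7435%
%ΔTR ≈ %ΔP + %ΔQ = (-8.85%) + (+2.7435%) = -6.1065%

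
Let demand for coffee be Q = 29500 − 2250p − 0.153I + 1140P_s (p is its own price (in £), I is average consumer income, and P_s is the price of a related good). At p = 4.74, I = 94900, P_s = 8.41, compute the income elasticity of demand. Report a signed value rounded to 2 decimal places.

-1.04

At the given values, Q = 29500 − 2250(4.74) − 0.153(94900) + 1140(8.41) = 13902.7.
∂Q/∂I = -0.153.
E = (-0.153) × (94900/13902.7) = -1.0443…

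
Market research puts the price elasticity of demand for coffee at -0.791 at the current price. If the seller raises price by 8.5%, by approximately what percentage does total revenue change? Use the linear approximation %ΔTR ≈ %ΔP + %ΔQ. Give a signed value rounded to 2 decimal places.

+1.78%

%ΔQ ≈ Ed × %ΔP = (-0.791) × (+8.5%) = -6.7235%
%ΔTR ≈ %ΔP + %ΔQ = (+8.5%) + (-6.7235%) = +1.7765%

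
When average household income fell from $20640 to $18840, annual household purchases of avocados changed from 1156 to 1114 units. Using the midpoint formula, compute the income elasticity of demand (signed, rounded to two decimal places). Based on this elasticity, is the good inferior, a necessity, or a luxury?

0.41; necessity

%ΔQ = (1114 − 1156)/[( 1156 + 1114)/2] = -42/1135 = -0.037004…
%ΔIncome = (18840 − 20640)/[( 20640 + 18840)/2] = -1800/19740 = -0.091185…
E_income = (-42/1135) / (-1800/19740) = 0.4058…
0 < E_income < 1 ⇒ normal good, necessity.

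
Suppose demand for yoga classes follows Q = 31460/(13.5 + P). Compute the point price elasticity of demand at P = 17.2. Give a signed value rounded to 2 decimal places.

dQ/dP = −31460/(13.5 + P)² = -33.3797. At P = 17.2, Q = 1024.76.
Ed = (dQ/dP)·(P/Q) = (-33.3797) × (17.2/1024.76) = -0.5602…

-0.56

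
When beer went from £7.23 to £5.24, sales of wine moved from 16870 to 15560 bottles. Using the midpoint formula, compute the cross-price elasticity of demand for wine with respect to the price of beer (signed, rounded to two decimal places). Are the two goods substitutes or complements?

0.25; substitutes

%ΔQ_{wine} = (15560 − 16870)/avg = -1310/16215 = -0.080789…
%ΔP_{beer} = (5.24 − 7.23)/avg = -1.99/6.235 = -0.319165…
E_cross = (-1310/16215) / (-1.99/6.235) = 0.2531…
E_cross > 0 ⇒ the goods are substitutes.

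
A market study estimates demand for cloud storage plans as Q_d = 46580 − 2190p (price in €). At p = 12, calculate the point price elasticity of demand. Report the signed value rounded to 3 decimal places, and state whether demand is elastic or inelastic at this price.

dQ_d/dp = −2190. At p = 12, Q_d = 46580 − 2190(12) = 20300.
Ed = (dQ_d/dp)·(p/Q_d) = −2190 × (12/20300) = -1.29458…
|Ed| = 1.295 > 1, so demand is elastic.

-1.295; elastic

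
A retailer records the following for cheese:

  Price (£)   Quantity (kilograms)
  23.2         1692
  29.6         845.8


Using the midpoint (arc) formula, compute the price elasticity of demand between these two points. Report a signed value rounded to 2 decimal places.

-2.75

%ΔQ = (845.8 − 1692) / [(1692 + 845.8)/2] = -846.2/1268.9 = -0.666876…
%ΔP = (29.6 − 23.2) / [(23.2 + 29.6)/2] = 6.4/26.4 = 0.242424…
Arc Ed = %ΔQ / %ΔP = (-846.2/1268.9) / (6.4/26.4) = -2.7508…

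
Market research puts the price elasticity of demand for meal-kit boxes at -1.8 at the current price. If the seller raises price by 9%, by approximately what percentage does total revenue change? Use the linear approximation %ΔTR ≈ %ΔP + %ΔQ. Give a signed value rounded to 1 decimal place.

%ΔQ ≈ Ed × %ΔP = (-1.8) × (+9%) = -16.2000%
%ΔTR ≈ %ΔP + %ΔQ = (+9%) + (-16.2000%) = -7.2000%

-7.2%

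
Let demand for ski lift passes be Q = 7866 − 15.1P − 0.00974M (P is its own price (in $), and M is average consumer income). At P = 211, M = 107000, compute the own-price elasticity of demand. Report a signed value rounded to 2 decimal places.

-0.88

At the given values, Q = 7866 − 15.1(211) − 0.00974(107000) = 3637.72.
∂Q/∂P = −15.1.
E = (-15.1) × (211/3637.72) = -0.8758…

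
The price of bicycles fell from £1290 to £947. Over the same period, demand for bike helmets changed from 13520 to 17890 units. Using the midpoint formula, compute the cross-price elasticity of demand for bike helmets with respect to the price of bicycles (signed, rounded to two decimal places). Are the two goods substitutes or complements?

-0.91; complements

%ΔQ_{bike helmets} = (17890 − 13520)/avg = 4370/15705 = 0.278255…
%ΔP_{bicycles} = (947 − 1290)/avg = -343/1118.5 = -0.306660…
E_cross = (4370/15705) / (-343/1118.5) = -0.9073…
E_cross < 0 ⇒ the goods are complements.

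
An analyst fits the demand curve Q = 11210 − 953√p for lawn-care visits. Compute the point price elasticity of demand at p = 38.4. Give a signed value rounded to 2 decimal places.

dQ/dp = −953/(2√p) = -76.8949. At p = 38.4, Q = 5304.47.
Ed = (dQ/dp)·(p/Q) = (-76.8949) × (38.4/5304.47) = -0.5566…

-0.56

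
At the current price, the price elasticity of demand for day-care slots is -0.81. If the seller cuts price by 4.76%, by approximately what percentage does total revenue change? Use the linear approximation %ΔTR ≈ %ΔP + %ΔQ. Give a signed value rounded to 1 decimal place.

-0.9%

%ΔQ ≈ Ed × %ΔP = (-0.81) × (-4.76%) = +3.8556%
%ΔTR ≈ %ΔP + %ΔQ = (-4.76%) + (+3.8556%) = -0.9044%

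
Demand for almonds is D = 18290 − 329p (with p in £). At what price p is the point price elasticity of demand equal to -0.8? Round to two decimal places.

24.71

Ed = −329p/(18290 − 329p). Set this equal to -0.8:
329p = 0.8·(18290 − 329p) ⇒ 329p(1 + 0.8) = 0.8·18290
p = 0.8·18290 / (329·1.8) = 24.7078…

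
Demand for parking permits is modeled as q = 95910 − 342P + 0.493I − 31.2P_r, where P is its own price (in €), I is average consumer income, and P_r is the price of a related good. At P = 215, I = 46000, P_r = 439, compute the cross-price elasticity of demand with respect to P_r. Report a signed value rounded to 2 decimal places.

-0.44

At the given values, q = 95910 − 342(215) + 0.493(46000) − 31.2(439) = 31361.2.
∂q/∂P_r = -31.2.
E = (-31.2) × (439/31361.2) = -0.4367…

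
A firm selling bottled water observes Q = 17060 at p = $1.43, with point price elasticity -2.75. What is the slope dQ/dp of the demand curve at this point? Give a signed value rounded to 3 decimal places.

-32807.692

Ed = (dQ/dp)·(p/Q) ⇒ dQ/dp = Ed·Q/p = (-2.75)·17060/1.43 = -32807.69230…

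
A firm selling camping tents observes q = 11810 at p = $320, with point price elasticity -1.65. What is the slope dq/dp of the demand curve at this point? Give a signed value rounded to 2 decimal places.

-60.90

Ed = (dq/dp)·(p/q) ⇒ dq/dp = Ed·q/p = (-1.65)·11810/320 = -60.8953…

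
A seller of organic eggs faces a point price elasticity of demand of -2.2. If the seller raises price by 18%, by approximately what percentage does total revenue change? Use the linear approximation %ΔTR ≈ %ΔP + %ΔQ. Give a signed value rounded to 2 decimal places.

%ΔQ ≈ Ed × %ΔP = (-2.2) × (+18%) = -39.6000%
%ΔTR ≈ %ΔP + %ΔQ = (+18%) + (-39.6000%) = -21.6000%

-21.60%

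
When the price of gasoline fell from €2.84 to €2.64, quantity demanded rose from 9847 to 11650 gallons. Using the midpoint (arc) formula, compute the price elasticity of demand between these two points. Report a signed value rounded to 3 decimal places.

%ΔQ = (11650 − 9847) / [(9847 + 11650)/2] = 1803/10748.5 = 0.167744…
%ΔP = (2.64 − 2.84) / [(2.84 + 2.64)/2] = -0.2/2.74 = -0.072992…
Arc Ed = %ΔQ / %ΔP = (1803/10748.5) / (-0.2/2.74) = -2.29809…

-2.298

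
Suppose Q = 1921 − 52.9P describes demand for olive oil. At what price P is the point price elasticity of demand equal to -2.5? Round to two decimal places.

Ed = −52.9P/(1921 − 52.9P). Set this equal to -2.5:
52.9P = 2.5·(1921 − 52.9P) ⇒ 52.9P(1 + 2.5) = 2.5·1921
P = 2.5·1921 / (52.9·3.5) = 25.9384…

25.94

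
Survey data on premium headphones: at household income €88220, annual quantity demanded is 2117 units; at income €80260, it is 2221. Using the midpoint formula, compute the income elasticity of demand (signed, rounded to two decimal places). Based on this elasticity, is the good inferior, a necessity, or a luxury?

-0.51; inferior

%ΔQ = (2221 − 2117)/[( 2117 + 2221)/2] = 104/2169 = 0.047948…
%ΔIncome = (80260 − 88220)/[( 88220 + 80260)/2] = -7960/84240 = -0.094491…
E_income = (104/2169) / (-7960/84240) = -0.5074…
E_income < 0 ⇒ inferior good.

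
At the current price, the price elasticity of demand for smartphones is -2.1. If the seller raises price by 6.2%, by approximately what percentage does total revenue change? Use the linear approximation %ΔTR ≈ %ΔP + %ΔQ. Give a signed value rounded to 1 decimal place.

%ΔQ ≈ Ed × %ΔP = (-2.1) × (+6.2%) = -13.0200%
%ΔTR ≈ %ΔP + %ΔQ = (+6.2%) + (-13.0200%) = -6.8200%

-6.8%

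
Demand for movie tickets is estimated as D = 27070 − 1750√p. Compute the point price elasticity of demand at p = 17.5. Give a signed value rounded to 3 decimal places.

dD/dp = −1750/(2√p) = -209.165. At p = 17.5, D = 19749.2.
Ed = (dD/dp)·(p/D) = (-209.165) × (17.5/19749.2) = -0.18534…

-0.185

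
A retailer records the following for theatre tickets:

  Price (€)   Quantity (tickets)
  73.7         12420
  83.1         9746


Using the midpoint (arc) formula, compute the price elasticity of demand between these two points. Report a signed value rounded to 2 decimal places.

-2.01

%ΔQ = (9746 − 12420) / [(12420 + 9746)/2] = -2674/11083 = -0.241270…
%ΔP = (83.1 − 73.7) / [(73.7 + 83.1)/2] = 9.4/78.4 = 0.119897…
Arc Ed = %ΔQ / %ΔP = (-2674/11083) / (9.4/78.4) = -2.0122…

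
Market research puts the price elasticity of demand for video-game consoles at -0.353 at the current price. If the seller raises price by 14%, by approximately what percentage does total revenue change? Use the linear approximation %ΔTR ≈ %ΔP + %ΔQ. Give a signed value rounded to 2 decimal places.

%ΔQ ≈ Ed × %ΔP = (-0.353) × (+14%) = -4.9420%
%ΔTR ≈ %ΔP + %ΔQ = (+14%) + (-4.9420%) = +9.0580%

+9.06%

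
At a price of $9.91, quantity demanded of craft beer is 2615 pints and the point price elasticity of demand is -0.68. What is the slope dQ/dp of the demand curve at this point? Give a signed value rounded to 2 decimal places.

Ed = (dQ/dp)·(p/Q) ⇒ dQ/dp = Ed·Q/p = (-0.68)·2615/9.91 = -179.4349…

-179.43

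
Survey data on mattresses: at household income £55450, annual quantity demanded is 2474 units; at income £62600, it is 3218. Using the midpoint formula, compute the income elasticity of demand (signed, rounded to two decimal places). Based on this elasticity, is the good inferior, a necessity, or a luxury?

2.16; luxury

%ΔQ = (3218 − 2474)/[( 2474 + 3218)/2] = 744/2846 = 0.261419…
%ΔIncome = (62600 − 55450)/[( 55450 + 62600)/2] = 7150/59025 = 0.121135…
E_income = (744/2846) / (7150/59025) = 2.1580…
E_income > 1 ⇒ normal good, luxury.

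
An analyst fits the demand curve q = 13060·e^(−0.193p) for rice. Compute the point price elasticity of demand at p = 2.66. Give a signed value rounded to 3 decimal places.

dq/dp = −0.193·q = -1508.49. At p = 2.66, q = 7816.01.
Ed = (dq/dp)·(p/q) = (-1508.49) × (2.66/7816.01) = -0.51338

-0.513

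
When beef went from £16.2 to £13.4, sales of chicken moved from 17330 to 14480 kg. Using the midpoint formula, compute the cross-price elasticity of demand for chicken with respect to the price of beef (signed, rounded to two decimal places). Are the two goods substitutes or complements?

0.95; substitutes

%ΔQ_{chicken} = (14480 − 17330)/avg = -2850/15905 = -0.179188…
%ΔP_{beef} = (13.4 − 16.2)/avg = -2.8/14.8 = -0.189189…
E_cross = (-2850/15905) / (-2.8/14.8) = 0.9471…
E_cross > 0 ⇒ the goods are substitutes.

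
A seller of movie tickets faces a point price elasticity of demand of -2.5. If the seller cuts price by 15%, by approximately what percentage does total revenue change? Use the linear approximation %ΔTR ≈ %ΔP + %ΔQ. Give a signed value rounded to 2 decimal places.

+22.50%

%ΔQ ≈ Ed × %ΔP = (-2.5) × (-15%) = +37.5000%
%ΔTR ≈ %ΔP + %ΔQ = (-15%) + (+37.5000%) = +22.5000%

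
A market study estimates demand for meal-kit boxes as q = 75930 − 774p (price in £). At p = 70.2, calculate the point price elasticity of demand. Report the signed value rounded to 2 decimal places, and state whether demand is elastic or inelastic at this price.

-2.52; elastic

dq/dp = −774. At p = 70.2, q = 75930 − 774(70.2) = 21595.2.
Ed = (dq/dp)·(p/q) = −774 × (70.2/21595.2) = -2.5160…
|Ed| = 2.52 > 1, so demand is elastic.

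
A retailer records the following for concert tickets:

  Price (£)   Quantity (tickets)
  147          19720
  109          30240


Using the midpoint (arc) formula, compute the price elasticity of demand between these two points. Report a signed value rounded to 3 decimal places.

-1.419

%ΔQ = (30240 − 19720) / [(19720 + 30240)/2] = 10520/24980 = 0.421136…
%ΔP = (109 − 147) / [(147 + 109)/2] = -38/128 = -0.296875
Arc Ed = %ΔQ / %ΔP = (10520/24980) / (-38/128) = -1.41856…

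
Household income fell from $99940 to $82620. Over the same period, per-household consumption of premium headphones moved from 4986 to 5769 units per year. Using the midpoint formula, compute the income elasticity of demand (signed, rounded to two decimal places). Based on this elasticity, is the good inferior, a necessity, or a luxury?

%ΔQ = (5769 − 4986)/[( 4986 + 5769)/2] = 783/5377.5 = 0.145606…
%ΔIncome = (82620 − 99940)/[( 99940 + 82620)/2] = -17320/91280 = -0.189745…
E_income = (783/5377.5) / (-17320/91280) = -0.7673…
E_income < 0 ⇒ inferior good.

-0.77; inferior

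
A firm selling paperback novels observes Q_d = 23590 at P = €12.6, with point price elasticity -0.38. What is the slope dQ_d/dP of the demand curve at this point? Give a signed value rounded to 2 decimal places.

Ed = (dQ_d/dP)·(P/Q_d) ⇒ dQ_d/dP = Ed·Q_d/P = (-0.38)·23590/12.6 = -711.4444…

-711.44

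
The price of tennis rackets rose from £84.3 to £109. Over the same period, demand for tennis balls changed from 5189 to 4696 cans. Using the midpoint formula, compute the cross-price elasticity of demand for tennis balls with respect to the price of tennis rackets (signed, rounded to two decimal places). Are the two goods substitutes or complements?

%ΔQ_{tennis balls} = (4696 − 5189)/avg = -493/4942.5 = -0.099747…
%ΔP_{tennis rackets} = (109 − 84.3)/avg = 24.7/96.65 = 0.255561…
E_cross = (-493/4942.5) / (24.7/96.65) = -0.3903…
E_cross < 0 ⇒ the goods are complements.

-0.39; complements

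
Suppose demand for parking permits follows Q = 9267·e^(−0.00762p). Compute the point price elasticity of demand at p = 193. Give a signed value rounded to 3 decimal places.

dQ/dp = −0.00762·Q = -16.2254. At p = 193, Q = 2129.31.
Ed = (dQ/dp)·(p/Q) = (-16.2254) × (193/2129.31) = -1.47066

-1.471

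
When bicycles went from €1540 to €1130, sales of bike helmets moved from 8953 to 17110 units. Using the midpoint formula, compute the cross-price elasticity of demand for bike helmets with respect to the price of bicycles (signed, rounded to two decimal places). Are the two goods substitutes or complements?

-2.04; complements

%ΔQ_{bike helmets} = (17110 − 8953)/avg = 8157/13031.5 = 0.625944…
%ΔP_{bicycles} = (1130 − 1540)/avg = -410/1335 = -0.307116…
E_cross = (8157/13031.5) / (-410/1335) = -2.0381…
E_cross < 0 ⇒ the goods are complements.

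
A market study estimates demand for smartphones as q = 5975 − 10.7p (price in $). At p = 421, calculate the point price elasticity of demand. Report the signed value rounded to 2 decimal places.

-3.06

dq/dp = −10.7. At p = 421, q = 5975 − 10.7(421) = 1470.3.
Ed = (dq/dp)·(p/q) = −10.7 × (421/1470.3) = -3.0637…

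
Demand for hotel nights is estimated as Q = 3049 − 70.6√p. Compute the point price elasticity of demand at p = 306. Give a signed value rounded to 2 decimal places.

dQ/dp = −70.6/(2√p) = -2.01797. At p = 306, Q = 1814.
Ed = (dQ/dp)·(p/Q) = (-2.01797) × (306/1814) = -0.3404…

-0.34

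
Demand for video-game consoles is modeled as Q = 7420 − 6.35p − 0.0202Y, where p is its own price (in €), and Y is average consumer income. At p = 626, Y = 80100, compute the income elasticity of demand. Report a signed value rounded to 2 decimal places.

-0.89

At the given values, Q = 7420 − 6.35(626) − 0.0202(80100) = 1826.88.
∂Q/∂Y = -0.0202.
E = (-0.0202) × (80100/1826.88) = -0.8856…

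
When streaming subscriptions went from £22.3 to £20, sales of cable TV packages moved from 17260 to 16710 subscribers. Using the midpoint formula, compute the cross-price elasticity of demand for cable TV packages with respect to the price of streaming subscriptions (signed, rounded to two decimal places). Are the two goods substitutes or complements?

0.30; substitutes

%ΔQ_{cable TV packages} = (16710 − 17260)/avg = -550/16985 = -0.032381…
%ΔP_{streaming subscriptions} = (20 − 22.3)/avg = -2.3/21.15 = -0.108747…
E_cross = (-550/16985) / (-2.3/21.15) = 0.2977…
E_cross > 0 ⇒ the goods are substitutes.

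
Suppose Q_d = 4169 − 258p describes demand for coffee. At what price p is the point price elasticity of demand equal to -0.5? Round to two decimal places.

Ed = −258p/(4169 − 258p). Set this equal to -0.5:
258p = 0.5·(4169 − 258p) ⇒ 258p(1 + 0.5) = 0.5·4169
p = 0.5·4169 / (258·1.5) = 5.3863…

5.39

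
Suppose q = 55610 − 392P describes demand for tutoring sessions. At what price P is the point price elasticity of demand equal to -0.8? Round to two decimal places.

Ed = −392P/(55610 − 392P). Set this equal to -0.8:
392P = 0.8·(55610 − 392P) ⇒ 392P(1 + 0.8) = 0.8·55610
P = 0.8·55610 / (392·1.8) = 63.0498…

63.05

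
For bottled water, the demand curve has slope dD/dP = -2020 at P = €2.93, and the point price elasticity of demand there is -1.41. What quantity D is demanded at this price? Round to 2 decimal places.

4197.59

Ed = (dD/dP)·(P/D) ⇒ D = (dD/dP)·P/Ed = (-2020)·2.93/(-1.41) = 4197.5886…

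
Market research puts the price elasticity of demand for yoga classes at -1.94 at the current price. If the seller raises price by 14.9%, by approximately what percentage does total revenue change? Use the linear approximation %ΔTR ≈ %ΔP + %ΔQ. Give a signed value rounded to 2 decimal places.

-14.01%

%ΔQ ≈ Ed × %ΔP = (-1.94) × (+14.9%) = -28.9060%
%ΔTR ≈ %ΔP + %ΔQ = (+14.9%) + (-28.9060%) = -14.0060%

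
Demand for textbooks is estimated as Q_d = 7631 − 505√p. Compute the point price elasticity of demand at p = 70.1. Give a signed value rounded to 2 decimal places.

dQ_d/dp = −505/(2√p) = -30.158. At p = 70.1, Q_d = 3402.85.
Ed = (dQ_d/dp)·(p/Q_d) = (-30.158) × (70.1/3402.85) = -0.6212…

-0.62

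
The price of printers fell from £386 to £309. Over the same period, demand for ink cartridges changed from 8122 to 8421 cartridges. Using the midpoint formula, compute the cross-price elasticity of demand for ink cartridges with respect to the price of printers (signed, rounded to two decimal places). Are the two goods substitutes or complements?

-0.16; complements

%ΔQ_{ink cartridges} = (8421 − 8122)/avg = 299/8271.5 = 0.036148…
%ΔP_{printers} = (309 − 386)/avg = -77/347.5 = -0.221582…
E_cross = (299/8271.5) / (-77/347.5) = -0.1631…
E_cross < 0 ⇒ the goods are complements.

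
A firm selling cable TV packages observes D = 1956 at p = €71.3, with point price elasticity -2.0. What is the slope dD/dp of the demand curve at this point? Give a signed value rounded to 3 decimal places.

Ed = (dD/dp)·(p/D) ⇒ dD/dp = Ed·D/p = (-2.0)·1956/71.3 = -54.86676…

-54.867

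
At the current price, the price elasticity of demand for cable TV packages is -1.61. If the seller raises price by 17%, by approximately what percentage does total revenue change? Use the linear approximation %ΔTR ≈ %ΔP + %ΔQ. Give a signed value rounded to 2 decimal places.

%ΔQ ≈ Ed × %ΔP = (-1.61) × (+17%) = -27.3700%
%ΔTR ≈ %ΔP + %ΔQ = (+17%) + (-27.3700%) = -10.3700%

-10.37%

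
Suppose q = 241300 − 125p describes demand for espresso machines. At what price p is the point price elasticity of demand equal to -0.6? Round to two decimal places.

723.90

Ed = −125p/(241300 − 125p). Set this equal to -0.6:
125p = 0.6·(241300 − 125p) ⇒ 125p(1 + 0.6) = 0.6·241300
p = 0.6·241300 / (125·1.6) = 723.9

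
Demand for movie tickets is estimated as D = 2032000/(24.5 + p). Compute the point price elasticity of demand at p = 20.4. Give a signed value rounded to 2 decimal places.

-0.45

dD/dp = −2032000/(24.5 + p)² = -1007.93. At p = 20.4, D = 45256.1.
Ed = (dD/dp)·(p/D) = (-1007.93) × (20.4/45256.1) = -0.4543…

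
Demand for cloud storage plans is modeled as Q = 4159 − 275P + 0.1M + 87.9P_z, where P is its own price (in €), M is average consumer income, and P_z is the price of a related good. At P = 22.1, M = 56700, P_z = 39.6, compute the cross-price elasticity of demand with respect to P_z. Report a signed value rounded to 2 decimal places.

0.48

At the given values, Q = 4159 − 275(22.1) + 0.1(56700) + 87.9(39.6) = 7232.34.
∂Q/∂P_z = 87.9.
E = (87.9) × (39.6/7232.34) = 0.4812…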